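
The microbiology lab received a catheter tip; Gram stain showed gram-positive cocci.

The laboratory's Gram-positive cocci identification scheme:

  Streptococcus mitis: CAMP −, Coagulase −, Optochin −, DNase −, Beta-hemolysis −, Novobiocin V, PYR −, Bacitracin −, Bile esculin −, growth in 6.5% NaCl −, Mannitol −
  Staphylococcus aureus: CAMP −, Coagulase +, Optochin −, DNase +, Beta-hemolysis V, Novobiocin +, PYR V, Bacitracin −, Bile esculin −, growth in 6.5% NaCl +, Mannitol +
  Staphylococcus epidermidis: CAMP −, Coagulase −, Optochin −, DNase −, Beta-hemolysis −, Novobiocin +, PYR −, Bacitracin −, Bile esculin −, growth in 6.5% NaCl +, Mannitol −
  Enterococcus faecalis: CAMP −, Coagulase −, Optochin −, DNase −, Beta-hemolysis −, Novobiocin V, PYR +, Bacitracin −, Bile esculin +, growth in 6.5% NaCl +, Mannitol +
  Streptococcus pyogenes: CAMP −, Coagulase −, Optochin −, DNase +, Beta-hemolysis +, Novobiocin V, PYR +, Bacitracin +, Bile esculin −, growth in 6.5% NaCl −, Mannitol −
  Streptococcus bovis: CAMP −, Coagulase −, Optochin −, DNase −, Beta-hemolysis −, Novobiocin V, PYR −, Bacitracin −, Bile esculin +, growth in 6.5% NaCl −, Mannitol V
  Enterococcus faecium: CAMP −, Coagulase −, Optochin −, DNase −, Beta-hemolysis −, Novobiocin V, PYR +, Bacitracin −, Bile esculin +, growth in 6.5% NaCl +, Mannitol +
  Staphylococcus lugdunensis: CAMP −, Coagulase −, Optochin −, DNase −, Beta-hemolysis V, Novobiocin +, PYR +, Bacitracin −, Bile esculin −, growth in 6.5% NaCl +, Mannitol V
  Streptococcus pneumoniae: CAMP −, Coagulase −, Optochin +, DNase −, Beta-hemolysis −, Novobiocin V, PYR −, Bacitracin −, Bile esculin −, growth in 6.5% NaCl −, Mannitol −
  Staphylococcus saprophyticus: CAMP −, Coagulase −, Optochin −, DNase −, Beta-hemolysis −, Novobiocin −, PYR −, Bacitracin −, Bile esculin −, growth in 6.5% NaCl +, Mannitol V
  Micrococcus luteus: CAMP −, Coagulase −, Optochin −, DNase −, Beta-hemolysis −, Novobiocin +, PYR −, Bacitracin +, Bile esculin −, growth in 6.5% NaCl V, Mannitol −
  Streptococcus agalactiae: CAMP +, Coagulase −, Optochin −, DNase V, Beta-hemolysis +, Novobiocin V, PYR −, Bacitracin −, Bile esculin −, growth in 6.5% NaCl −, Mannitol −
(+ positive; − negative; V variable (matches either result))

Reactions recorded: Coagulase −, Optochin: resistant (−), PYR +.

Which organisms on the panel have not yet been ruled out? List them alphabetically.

Enterococcus faecalis, Enterococcus faecium, Staphylococcus lugdunensis, Streptococcus pyogenes

Optochin −: excludes Streptococcus pneumoniae — 11 left.
PYR +: excludes 6 organisms — 5 left.
Coagulase −: excludes Staphylococcus aureus — 4 left.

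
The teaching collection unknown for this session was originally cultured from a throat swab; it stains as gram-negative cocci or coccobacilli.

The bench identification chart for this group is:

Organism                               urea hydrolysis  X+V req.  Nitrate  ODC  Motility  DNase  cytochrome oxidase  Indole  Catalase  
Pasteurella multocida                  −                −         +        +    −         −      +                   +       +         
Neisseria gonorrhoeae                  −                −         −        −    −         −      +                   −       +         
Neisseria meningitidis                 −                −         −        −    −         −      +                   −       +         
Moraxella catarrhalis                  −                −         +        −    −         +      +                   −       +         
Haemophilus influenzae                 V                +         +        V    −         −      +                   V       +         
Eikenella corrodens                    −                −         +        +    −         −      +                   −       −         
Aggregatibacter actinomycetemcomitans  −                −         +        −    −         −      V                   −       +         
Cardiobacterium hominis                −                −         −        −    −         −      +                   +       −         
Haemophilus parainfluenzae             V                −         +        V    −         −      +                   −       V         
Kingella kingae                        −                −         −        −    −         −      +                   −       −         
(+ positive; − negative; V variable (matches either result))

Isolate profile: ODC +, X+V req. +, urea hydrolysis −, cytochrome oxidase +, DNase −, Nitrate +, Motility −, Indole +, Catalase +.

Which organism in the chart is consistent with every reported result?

Haemophilus influenzae

Indole +: excludes 7 organisms — 3 left.
Nitrate +: excludes Cardiobacterium hominis — 2 left.
cytochrome oxidase +: all 2 remaining candidates are consistent.
X+V req. +: excludes Pasteurella multocida — 1 left.
DNase −: the one remaining candidate is consistent.
ODC +: the one remaining candidate is consistent.
Catalase +: the one remaining candidate is consistent.
Motility −: the one remaining candidate is consistent.
urea hydrolysis −: the one remaining candidate is consistent.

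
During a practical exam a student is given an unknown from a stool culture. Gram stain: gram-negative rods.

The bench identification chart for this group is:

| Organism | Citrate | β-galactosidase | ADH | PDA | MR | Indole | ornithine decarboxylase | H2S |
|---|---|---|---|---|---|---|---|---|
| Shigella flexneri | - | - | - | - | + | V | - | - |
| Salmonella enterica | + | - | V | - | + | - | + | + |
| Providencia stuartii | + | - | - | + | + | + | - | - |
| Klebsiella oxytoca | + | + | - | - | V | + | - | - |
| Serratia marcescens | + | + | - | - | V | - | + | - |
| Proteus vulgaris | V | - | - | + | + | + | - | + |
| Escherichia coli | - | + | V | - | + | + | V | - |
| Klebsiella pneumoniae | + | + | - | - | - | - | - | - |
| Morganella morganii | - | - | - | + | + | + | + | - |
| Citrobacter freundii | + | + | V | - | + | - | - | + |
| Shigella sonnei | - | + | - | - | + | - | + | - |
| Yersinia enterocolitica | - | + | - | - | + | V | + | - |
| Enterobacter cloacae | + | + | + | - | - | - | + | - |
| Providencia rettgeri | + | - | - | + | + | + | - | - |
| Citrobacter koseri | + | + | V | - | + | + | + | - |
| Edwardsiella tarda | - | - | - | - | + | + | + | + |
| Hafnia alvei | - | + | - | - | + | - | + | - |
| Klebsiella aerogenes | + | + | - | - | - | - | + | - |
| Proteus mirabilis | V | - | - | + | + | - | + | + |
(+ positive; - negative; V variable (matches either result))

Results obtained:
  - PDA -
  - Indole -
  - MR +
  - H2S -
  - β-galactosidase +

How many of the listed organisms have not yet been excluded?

4

MR +: excludes Klebsiella pneumoniae, Enterobacter cloacae, Klebsiella aerogenes — 16 left.
β-galactosidase +: excludes 8 organisms — 8 left.
PDA -: all 8 remaining candidates are consistent.
H2S -: excludes Citrobacter freundii — 7 left.
Indole -: excludes Klebsiella oxytoca, Escherichia coli, Citrobacter koseri — 4 left.
Still consistent: Hafnia alvei, Serratia marcescens, Shigella sonnei, Yersinia enterocolitica.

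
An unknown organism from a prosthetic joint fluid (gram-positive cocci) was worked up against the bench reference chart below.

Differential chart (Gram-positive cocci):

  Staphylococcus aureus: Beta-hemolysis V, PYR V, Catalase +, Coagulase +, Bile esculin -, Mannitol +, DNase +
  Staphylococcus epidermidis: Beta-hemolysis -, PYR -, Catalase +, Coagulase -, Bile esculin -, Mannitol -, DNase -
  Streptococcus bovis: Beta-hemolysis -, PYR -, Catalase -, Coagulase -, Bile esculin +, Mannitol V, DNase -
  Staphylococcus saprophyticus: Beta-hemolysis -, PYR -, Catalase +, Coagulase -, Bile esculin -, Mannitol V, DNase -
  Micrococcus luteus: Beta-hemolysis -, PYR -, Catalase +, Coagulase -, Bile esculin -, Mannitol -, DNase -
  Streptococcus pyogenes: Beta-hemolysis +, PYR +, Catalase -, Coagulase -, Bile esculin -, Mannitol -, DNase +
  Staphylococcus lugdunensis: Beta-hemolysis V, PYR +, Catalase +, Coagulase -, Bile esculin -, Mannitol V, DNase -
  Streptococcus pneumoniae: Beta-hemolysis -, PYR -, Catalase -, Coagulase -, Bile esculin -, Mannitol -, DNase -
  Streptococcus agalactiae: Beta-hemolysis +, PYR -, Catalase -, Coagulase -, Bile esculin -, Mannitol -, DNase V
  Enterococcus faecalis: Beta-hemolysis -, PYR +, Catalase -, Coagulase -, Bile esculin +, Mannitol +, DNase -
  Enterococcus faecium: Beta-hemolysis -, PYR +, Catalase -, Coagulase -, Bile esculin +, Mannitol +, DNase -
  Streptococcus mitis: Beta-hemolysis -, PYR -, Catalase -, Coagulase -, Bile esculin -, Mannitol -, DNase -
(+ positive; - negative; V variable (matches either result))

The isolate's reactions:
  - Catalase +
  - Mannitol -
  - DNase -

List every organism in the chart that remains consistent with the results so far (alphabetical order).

Micrococcus luteus, Staphylococcus epidermidis, Staphylococcus lugdunensis, Staphylococcus saprophyticus

Mannitol -: excludes Staphylococcus aureus, Enterococcus faecalis, Enterococcus faecium — 9 left.
Catalase +: excludes 5 organisms — 4 left.
DNase -: all 4 remaining candidates are consistent.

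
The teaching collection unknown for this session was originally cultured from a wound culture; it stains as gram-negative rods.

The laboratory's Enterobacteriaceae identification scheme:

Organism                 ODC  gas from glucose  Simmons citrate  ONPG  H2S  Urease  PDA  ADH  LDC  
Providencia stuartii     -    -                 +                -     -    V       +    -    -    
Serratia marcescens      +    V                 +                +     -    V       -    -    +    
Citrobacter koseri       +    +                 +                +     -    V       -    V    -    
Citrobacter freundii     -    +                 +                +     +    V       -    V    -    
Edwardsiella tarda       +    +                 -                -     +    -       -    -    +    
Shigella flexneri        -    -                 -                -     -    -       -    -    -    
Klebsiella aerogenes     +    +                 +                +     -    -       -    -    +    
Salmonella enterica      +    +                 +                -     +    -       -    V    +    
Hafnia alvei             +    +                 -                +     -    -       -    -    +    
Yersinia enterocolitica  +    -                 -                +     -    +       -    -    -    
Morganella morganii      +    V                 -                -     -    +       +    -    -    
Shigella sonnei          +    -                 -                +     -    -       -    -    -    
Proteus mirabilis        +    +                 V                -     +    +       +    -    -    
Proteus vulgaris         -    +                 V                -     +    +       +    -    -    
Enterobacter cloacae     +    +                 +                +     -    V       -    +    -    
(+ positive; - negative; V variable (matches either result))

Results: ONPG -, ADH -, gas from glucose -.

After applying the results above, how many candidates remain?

3

ONPG -: excludes 8 organisms — 7 left.
gas from glucose -: excludes Edwardsiella tarda, Salmonella enterica, Proteus mirabilis, Proteus vulgaris — 3 left.
ADH -: all 3 remaining candidates are consistent.
Still consistent: Morganella morganii, Providencia stuartii, Shigella flexneri.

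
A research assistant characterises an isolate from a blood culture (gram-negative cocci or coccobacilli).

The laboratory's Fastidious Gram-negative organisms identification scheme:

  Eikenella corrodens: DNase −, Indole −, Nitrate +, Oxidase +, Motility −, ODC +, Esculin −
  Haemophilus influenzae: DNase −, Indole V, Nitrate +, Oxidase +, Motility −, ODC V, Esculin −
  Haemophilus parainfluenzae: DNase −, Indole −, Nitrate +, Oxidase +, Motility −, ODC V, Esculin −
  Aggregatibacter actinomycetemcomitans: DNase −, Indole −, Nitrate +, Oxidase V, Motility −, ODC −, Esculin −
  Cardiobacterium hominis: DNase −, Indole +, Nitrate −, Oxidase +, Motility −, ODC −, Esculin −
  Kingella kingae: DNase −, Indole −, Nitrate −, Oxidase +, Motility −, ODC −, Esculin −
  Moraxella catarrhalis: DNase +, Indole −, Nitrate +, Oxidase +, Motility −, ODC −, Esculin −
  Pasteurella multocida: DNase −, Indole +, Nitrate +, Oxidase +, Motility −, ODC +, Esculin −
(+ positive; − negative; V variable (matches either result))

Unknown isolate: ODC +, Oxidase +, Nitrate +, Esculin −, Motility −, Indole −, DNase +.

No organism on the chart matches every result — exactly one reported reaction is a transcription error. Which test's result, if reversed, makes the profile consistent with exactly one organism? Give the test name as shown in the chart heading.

ODC

As reported, no row in the chart matches all 7 reactions.
Reversing ODC (to −) → unique match: Moraxella catarrhalis.
Reversing DNase → 3 organisms match (not unique).
Reversing Esculin → still no organism matches.
Reversing Motility → still no organism matches.
Reversing Indole → still no organism matches.
Reversing Nitrate → still no organism matches.
Reversing Oxidase → still no organism matches.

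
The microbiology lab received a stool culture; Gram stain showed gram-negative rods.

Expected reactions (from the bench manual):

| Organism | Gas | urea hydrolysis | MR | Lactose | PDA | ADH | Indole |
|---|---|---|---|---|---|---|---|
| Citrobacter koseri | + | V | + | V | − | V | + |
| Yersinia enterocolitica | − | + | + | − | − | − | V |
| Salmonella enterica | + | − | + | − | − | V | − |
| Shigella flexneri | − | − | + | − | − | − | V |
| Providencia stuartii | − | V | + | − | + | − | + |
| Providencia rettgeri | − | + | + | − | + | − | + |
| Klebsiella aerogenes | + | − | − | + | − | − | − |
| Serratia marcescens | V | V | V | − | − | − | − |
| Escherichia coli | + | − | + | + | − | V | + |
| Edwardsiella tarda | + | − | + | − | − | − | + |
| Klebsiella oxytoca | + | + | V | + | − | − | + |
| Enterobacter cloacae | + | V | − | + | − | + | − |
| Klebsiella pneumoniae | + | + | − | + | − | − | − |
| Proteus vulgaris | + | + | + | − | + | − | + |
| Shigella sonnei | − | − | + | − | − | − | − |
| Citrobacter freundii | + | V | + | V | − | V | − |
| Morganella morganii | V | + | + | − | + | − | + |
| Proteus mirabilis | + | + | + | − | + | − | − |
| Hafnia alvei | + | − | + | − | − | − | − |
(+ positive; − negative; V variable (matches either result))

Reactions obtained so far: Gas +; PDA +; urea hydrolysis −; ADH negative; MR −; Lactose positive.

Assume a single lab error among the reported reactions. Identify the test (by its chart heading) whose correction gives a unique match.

PDA

As reported, no row in the chart matches all 6 reactions.
Reversing Lactose → still no organism matches.
Reversing Gas → still no organism matches.
Reversing PDA (to −) → unique match: Klebsiella aerogenes.
Reversing urea hydrolysis → still no organism matches.
Reversing MR → still no organism matches.
Reversing ADH → still no organism matches.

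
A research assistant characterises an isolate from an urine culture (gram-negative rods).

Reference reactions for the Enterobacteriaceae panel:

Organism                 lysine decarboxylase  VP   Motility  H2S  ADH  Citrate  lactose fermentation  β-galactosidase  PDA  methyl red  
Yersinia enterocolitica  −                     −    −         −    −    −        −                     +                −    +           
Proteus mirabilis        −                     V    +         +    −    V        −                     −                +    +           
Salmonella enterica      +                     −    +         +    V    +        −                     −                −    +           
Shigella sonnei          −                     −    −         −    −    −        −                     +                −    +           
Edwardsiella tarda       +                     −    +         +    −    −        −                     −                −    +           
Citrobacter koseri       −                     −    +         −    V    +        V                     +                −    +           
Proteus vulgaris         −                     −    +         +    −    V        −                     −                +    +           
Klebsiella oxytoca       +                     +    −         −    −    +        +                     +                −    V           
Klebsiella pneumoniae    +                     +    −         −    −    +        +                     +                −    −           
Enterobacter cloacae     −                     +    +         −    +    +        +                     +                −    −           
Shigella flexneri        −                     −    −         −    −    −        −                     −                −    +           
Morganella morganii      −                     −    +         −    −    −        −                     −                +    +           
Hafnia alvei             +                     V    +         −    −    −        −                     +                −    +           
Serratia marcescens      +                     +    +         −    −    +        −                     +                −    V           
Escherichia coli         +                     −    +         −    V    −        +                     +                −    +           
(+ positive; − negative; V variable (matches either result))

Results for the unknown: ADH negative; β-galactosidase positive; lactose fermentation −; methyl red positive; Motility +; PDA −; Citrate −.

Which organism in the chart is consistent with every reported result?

β-galactosidase +: excludes 6 organisms — 9 left.
methyl red +: excludes Klebsiella pneumoniae, Enterobacter cloacae — 7 left.
PDA −: all 7 remaining candidates are consistent.
Citrate −: excludes Citrobacter koseri, Klebsiella oxytoca, Serratia marcescens — 4 left.
Motility +: excludes Yersinia enterocolitica, Shigella sonnei — 2 left.
ADH −: all 2 remaining candidates are consistent.
lactose fermentation −: excludes Escherichia coli — 1 left.

Hafnia alvei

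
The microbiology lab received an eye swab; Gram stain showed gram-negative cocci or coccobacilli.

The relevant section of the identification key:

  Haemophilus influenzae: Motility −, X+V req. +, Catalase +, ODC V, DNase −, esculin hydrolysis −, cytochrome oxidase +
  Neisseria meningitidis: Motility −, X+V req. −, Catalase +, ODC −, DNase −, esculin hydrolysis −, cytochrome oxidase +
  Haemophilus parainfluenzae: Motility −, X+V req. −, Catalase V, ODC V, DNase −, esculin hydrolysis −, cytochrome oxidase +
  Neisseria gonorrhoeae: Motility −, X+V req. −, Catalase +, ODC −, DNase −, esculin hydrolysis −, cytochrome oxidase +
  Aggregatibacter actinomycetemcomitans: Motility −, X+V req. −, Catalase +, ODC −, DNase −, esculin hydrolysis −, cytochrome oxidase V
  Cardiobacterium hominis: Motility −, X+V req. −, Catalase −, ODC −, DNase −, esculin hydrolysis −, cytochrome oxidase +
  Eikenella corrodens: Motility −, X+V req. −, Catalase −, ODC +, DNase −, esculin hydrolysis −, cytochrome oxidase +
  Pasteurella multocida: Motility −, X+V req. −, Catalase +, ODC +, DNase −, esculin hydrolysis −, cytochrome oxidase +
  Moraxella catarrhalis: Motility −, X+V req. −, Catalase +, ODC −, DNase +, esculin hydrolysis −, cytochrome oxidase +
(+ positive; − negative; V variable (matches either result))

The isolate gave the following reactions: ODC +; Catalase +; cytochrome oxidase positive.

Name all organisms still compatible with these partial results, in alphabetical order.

Haemophilus influenzae, Haemophilus parainfluenzae, Pasteurella multocida

Catalase +: excludes Cardiobacterium hominis, Eikenella corrodens — 7 left.
ODC +: excludes Neisseria meningitidis, Neisseria gonorrhoeae, Aggregatibacter actinomycetemcomitans, Moraxella catarrhalis — 3 left.
cytochrome oxidase +: all 3 remaining candidates are consistent.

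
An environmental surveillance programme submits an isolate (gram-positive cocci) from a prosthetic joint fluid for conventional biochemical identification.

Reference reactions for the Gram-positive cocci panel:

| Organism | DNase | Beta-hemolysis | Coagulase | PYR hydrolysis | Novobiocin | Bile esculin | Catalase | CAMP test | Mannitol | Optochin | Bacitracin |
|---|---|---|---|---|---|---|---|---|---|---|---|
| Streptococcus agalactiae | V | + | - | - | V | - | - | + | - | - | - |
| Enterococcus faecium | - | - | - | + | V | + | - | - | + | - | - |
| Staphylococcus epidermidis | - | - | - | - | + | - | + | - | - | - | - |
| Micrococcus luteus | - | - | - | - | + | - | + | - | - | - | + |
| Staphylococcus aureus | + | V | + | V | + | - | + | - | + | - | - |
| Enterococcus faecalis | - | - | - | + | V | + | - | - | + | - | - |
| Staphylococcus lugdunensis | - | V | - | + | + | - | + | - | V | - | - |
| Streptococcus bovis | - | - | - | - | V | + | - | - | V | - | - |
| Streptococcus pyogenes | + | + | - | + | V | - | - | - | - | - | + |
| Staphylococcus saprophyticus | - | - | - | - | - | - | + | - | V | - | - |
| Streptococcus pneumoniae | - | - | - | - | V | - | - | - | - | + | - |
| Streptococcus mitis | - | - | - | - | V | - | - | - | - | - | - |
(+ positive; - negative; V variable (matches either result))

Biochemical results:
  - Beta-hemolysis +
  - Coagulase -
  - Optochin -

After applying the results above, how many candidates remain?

Coagulase -: excludes Staphylococcus aureus — 11 left.
Beta-hemolysis +: excludes 8 organisms — 3 left.
Optochin -: all 3 remaining candidates are consistent.
Still consistent: Staphylococcus lugdunensis, Streptococcus agalactiae, Streptococcus pyogenes.

3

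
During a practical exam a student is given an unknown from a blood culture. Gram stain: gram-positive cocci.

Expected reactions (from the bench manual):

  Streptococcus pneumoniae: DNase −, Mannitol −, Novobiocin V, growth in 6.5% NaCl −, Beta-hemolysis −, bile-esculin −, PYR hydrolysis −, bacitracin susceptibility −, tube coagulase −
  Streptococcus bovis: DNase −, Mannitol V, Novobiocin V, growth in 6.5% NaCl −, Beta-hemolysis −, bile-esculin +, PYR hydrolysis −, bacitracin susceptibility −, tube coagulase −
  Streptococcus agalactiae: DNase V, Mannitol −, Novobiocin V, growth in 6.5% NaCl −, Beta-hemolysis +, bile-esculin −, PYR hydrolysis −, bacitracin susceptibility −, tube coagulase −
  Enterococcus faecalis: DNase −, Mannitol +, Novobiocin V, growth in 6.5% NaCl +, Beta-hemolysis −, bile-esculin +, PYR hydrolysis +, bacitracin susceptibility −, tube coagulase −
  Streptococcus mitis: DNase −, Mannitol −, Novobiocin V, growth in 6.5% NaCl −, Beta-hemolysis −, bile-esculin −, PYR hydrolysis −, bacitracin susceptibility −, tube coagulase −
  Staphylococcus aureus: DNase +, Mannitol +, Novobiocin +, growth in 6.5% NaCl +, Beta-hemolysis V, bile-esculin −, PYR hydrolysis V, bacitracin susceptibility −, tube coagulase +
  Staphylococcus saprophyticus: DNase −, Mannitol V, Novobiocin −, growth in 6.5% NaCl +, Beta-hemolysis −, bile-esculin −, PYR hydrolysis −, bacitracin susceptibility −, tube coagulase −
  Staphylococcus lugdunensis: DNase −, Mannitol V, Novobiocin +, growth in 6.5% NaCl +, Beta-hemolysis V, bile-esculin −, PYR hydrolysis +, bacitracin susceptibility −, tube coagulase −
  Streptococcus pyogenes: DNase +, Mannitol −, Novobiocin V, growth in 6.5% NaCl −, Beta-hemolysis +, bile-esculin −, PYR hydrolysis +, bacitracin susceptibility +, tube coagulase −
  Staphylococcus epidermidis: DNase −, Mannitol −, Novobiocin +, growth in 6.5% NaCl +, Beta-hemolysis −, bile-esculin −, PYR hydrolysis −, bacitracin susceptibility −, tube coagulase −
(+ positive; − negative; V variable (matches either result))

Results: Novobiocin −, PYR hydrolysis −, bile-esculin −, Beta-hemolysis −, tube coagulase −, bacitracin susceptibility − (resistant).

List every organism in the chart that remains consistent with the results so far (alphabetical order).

Staphylococcus saprophyticus, Streptococcus mitis, Streptococcus pneumoniae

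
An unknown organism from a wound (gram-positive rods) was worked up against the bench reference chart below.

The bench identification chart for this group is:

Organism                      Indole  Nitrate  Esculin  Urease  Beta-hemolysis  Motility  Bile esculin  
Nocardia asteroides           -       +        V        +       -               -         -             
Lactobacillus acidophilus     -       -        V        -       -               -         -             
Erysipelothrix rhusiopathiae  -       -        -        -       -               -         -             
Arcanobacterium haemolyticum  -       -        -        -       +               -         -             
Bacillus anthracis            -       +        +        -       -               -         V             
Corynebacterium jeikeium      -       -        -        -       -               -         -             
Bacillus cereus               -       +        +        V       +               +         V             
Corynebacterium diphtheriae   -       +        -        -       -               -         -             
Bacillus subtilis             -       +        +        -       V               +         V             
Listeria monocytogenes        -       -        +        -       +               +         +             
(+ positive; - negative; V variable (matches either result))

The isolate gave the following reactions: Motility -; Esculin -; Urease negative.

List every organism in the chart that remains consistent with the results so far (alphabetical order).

Arcanobacterium haemolyticum, Corynebacterium diphtheriae, Corynebacterium jeikeium, Erysipelothrix rhusiopathiae, Lactobacillus acidophilus

Motility -: excludes Bacillus cereus, Bacillus subtilis, Listeria monocytogenes — 7 left.
Esculin -: excludes Bacillus anthracis — 6 left.
Urease -: excludes Nocardia asteroides — 5 left.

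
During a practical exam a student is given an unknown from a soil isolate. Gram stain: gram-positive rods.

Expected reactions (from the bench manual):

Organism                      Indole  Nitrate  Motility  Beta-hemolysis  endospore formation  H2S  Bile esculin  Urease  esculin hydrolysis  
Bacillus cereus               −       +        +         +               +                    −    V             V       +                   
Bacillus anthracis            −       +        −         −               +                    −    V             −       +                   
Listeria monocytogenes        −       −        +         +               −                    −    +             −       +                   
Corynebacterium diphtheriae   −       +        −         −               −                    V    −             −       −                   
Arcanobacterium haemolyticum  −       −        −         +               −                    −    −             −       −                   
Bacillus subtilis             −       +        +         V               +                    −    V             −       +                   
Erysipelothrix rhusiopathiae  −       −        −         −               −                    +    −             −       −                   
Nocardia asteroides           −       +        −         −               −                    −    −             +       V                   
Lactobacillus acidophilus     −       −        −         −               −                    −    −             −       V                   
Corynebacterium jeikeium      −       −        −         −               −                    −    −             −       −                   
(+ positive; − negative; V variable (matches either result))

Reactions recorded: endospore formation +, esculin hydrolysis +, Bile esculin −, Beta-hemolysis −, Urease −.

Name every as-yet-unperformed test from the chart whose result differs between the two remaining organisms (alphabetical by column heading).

Motility

esculin hydrolysis +: excludes Corynebacterium diphtheriae, Arcanobacterium haemolyticum, Erysipelothrix rhusiopathiae, Corynebacterium jeikeium — 6 left.
Urease −: excludes Nocardia asteroides — 5 left.
endospore formation +: excludes Listeria monocytogenes, Lactobacillus acidophilus — 3 left.
Bile esculin −: all 3 remaining candidates are consistent.
Beta-hemolysis −: excludes Bacillus cereus — 2 left.
Two candidates remain: Bacillus anthracis and Bacillus subtilis.
  Indole: − vs − — same for both, does not separate.
  Nitrate: + vs + — same for both, does not separate.
  Motility: Bacillus anthracis −, Bacillus subtilis + — discriminates.
  H2S: − vs − — same for both, does not separate.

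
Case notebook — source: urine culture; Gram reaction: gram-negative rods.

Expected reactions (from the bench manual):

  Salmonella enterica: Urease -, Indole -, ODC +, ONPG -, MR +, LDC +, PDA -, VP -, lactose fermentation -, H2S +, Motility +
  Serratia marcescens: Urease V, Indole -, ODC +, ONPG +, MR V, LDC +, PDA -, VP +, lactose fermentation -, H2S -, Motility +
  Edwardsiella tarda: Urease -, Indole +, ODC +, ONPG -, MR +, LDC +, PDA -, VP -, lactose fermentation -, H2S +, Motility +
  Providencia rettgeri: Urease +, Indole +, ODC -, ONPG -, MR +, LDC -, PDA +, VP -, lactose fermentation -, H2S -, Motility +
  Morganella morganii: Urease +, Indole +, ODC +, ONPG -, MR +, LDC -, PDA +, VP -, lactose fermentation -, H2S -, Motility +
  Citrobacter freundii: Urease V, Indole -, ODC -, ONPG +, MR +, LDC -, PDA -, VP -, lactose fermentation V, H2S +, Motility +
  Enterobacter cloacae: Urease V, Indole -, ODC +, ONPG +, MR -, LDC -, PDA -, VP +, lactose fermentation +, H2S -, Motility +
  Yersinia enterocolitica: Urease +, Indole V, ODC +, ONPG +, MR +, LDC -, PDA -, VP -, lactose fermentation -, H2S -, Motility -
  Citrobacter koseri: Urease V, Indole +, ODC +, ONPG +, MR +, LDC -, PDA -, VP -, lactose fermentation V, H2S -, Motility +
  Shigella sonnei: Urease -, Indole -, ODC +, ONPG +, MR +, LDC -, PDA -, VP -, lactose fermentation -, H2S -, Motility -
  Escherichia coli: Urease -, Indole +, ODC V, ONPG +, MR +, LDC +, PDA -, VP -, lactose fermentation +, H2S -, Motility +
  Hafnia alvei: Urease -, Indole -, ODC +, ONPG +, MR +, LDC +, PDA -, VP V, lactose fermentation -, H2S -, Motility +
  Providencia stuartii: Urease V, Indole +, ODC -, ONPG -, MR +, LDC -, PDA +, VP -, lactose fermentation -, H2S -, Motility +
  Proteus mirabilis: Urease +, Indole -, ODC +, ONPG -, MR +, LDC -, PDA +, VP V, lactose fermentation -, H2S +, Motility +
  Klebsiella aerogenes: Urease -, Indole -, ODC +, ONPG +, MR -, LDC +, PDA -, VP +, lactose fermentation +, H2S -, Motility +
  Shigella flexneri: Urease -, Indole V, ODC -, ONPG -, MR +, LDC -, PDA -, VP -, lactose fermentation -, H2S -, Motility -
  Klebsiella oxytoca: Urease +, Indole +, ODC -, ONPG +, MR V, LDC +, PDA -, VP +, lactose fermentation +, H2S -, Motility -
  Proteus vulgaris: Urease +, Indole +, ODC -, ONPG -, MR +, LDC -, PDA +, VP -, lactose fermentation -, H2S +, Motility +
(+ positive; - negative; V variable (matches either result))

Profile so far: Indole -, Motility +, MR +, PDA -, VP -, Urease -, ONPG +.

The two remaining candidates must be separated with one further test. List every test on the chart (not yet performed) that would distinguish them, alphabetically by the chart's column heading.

PDA -: excludes 5 organisms — 13 left.
ONPG +: excludes Salmonella enterica, Edwardsiella tarda, Shigella flexneri — 10 left.
Indole -: excludes Citrobacter koseri, Escherichia coli, Klebsiella oxytoca — 7 left.
MR +: excludes Enterobacter cloacae, Klebsiella aerogenes — 5 left.
VP -: excludes Serratia marcescens — 4 left.
Urease -: excludes Yersinia enterocolitica — 3 left.
Motility +: excludes Shigella sonnei — 2 left.
Two candidates remain: Citrobacter freundii and Hafnia alvei.
  ODC: Citrobacter freundii -, Hafnia alvei + — discriminates.
  LDC: Citrobacter freundii -, Hafnia alvei + — discriminates.
  lactose fermentation: V vs - — variable for at least one, does not separate.
  H2S: Citrobacter freundii +, Hafnia alvei - — discriminates.

H2S, LDC, ODC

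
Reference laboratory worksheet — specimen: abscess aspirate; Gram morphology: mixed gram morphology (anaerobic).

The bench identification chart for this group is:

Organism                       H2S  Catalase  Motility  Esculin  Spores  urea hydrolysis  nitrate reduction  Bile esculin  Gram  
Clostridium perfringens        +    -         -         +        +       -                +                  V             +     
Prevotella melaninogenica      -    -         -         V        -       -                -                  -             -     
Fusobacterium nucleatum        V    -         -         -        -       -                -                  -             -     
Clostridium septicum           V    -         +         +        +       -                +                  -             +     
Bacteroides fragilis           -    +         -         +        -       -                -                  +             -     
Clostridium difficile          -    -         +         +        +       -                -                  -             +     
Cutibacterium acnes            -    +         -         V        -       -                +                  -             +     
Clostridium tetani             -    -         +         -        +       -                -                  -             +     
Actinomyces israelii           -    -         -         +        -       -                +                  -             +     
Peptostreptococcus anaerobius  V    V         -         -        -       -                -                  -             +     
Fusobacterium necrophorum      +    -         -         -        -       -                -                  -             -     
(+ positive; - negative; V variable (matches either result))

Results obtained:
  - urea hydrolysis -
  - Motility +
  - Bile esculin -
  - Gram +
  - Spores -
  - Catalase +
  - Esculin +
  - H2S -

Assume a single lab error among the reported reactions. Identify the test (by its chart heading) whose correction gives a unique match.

As reported, no row in the chart matches all 8 reactions.
Reversing Esculin → still no organism matches.
Reversing Spores → still no organism matches.
Reversing Gram → still no organism matches.
Reversing Bile esculin → still no organism matches.
Reversing Catalase → still no organism matches.
Reversing H2S → still no organism matches.
Reversing urea hydrolysis → still no organism matches.
Reversing Motility (to -) → unique match: Cutibacterium acnes.

Motility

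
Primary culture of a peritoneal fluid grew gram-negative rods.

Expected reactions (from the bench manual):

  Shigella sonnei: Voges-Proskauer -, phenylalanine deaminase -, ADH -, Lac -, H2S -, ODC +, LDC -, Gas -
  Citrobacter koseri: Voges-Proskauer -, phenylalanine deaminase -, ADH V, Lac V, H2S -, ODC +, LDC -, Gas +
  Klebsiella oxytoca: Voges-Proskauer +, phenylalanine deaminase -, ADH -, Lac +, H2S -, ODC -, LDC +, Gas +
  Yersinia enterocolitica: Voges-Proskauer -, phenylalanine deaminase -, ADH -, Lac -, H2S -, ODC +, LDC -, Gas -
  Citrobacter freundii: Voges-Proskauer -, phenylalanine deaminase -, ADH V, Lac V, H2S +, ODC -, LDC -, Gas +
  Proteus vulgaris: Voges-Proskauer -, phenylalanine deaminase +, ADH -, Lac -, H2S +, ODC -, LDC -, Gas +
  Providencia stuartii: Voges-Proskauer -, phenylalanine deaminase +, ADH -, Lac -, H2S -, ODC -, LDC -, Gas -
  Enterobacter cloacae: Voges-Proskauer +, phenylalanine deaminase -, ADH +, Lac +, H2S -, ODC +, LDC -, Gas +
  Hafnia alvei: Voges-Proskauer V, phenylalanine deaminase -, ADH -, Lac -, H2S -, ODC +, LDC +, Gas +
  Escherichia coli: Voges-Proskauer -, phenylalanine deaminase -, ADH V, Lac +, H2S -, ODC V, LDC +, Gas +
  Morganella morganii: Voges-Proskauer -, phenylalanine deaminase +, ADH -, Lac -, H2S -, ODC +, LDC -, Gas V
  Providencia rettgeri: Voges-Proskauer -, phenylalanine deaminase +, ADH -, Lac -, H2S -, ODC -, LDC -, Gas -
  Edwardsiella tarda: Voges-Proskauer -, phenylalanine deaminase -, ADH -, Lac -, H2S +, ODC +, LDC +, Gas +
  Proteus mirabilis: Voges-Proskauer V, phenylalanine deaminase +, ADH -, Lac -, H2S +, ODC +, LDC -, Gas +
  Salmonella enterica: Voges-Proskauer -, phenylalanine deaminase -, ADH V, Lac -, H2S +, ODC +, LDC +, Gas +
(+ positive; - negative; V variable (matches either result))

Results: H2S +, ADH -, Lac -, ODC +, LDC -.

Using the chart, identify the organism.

Proteus mirabilis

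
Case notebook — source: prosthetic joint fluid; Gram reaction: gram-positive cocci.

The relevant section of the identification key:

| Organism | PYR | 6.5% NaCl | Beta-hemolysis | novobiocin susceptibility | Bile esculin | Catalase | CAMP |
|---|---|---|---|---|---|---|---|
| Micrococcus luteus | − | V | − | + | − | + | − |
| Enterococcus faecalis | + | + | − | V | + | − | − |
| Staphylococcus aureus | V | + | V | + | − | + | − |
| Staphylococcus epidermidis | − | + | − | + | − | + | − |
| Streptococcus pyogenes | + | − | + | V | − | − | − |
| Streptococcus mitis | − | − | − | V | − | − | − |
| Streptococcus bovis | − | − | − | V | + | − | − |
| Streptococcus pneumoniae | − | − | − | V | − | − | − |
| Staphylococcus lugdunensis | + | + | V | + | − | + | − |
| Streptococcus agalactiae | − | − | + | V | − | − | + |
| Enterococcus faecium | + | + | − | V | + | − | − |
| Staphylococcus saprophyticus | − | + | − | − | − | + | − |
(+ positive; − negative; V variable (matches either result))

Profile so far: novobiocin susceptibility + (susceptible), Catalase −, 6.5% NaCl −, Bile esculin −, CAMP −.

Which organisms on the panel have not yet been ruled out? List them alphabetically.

novobiocin susceptibility +: excludes Staphylococcus saprophyticus — 11 left.
Catalase −: excludes Micrococcus luteus, Staphylococcus aureus, Staphylococcus epidermidis, Staphylococcus lugdunensis — 7 left.
CAMP −: excludes Streptococcus agalactiae — 6 left.
6.5% NaCl −: excludes Enterococcus faecalis, Enterococcus faecium — 4 left.
Bile esculin −: excludes Streptococcus bovis — 3 left.

Streptococcus mitis, Streptococcus pneumoniae, Streptococcus pyogenes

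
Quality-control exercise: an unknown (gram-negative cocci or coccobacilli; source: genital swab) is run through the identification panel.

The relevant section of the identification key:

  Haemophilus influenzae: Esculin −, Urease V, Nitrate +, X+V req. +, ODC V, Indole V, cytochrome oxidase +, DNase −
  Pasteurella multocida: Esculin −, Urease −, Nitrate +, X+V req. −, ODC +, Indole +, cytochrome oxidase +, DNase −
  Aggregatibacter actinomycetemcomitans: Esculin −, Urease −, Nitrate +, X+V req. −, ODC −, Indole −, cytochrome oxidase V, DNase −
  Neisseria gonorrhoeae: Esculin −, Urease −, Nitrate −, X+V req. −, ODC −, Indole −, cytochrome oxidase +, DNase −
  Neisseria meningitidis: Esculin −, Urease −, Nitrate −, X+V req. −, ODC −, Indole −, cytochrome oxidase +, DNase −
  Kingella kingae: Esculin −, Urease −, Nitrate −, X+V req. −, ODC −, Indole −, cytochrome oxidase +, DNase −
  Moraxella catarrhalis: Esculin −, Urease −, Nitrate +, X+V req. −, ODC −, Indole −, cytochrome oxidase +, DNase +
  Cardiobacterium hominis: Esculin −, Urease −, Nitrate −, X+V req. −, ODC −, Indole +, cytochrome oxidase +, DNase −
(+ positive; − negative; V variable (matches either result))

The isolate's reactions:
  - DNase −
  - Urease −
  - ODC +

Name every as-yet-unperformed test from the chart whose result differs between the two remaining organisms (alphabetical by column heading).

X+V req.

ODC +: excludes 6 organisms — 2 left.
DNase −: all 2 remaining candidates are consistent.
Urease −: all 2 remaining candidates are consistent.
Two candidates remain: Haemophilus influenzae and Pasteurella multocida.
  Esculin: − vs − — same for both, does not separate.
  Nitrate: + vs + — same for both, does not separate.
  X+V req.: Haemophilus influenzae +, Pasteurella multocida − — discriminates.
  Indole: V vs + — variable for at least one, does not separate.
  cytochrome oxidase: + vs + — same for both, does not separate.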